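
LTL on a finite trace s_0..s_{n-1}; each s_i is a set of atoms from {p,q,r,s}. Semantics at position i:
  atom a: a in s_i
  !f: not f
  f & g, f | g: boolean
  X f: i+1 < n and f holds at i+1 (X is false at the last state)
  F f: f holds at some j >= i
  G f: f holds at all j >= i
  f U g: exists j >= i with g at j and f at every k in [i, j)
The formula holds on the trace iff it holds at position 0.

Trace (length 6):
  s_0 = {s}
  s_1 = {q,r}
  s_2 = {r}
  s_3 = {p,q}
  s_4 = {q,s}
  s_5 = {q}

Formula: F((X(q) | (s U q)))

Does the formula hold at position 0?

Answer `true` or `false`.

s_0={s}: F((X(q) | (s U q)))=True (X(q) | (s U q))=True X(q)=True q=False (s U q)=True s=True
s_1={q,r}: F((X(q) | (s U q)))=True (X(q) | (s U q))=True X(q)=False q=True (s U q)=True s=False
s_2={r}: F((X(q) | (s U q)))=True (X(q) | (s U q))=True X(q)=True q=False (s U q)=False s=False
s_3={p,q}: F((X(q) | (s U q)))=True (X(q) | (s U q))=True X(q)=True q=True (s U q)=True s=False
s_4={q,s}: F((X(q) | (s U q)))=True (X(q) | (s U q))=True X(q)=True q=True (s U q)=True s=True
s_5={q}: F((X(q) | (s U q)))=True (X(q) | (s U q))=True X(q)=False q=True (s U q)=True s=False

Answer: true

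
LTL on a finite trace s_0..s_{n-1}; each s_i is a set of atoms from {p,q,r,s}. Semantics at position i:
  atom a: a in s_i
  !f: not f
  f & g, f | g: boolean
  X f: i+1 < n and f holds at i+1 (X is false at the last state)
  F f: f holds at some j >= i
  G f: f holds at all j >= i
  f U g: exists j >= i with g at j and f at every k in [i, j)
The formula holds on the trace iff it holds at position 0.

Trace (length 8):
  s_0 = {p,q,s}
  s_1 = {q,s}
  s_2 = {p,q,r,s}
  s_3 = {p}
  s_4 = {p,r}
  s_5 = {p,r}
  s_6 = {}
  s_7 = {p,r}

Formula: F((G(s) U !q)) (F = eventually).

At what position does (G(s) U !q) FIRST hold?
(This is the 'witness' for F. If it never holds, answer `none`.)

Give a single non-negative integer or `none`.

s_0={p,q,s}: (G(s) U !q)=False G(s)=False s=True !q=False q=True
s_1={q,s}: (G(s) U !q)=False G(s)=False s=True !q=False q=True
s_2={p,q,r,s}: (G(s) U !q)=False G(s)=False s=True !q=False q=True
s_3={p}: (G(s) U !q)=True G(s)=False s=False !q=True q=False
s_4={p,r}: (G(s) U !q)=True G(s)=False s=False !q=True q=False
s_5={p,r}: (G(s) U !q)=True G(s)=False s=False !q=True q=False
s_6={}: (G(s) U !q)=True G(s)=False s=False !q=True q=False
s_7={p,r}: (G(s) U !q)=True G(s)=False s=False !q=True q=False
F((G(s) U !q)) holds; first witness at position 3.

Answer: 3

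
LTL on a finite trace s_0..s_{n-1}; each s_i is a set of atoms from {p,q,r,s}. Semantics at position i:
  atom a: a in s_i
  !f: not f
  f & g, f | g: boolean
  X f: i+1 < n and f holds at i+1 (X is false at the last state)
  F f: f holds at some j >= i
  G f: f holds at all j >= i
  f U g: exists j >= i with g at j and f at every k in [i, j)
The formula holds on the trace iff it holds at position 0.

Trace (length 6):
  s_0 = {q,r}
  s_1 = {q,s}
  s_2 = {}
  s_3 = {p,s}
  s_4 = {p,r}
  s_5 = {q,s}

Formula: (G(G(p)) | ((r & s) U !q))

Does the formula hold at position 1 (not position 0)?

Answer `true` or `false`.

s_0={q,r}: (G(G(p)) | ((r & s) U !q))=False G(G(p))=False G(p)=False p=False ((r & s) U !q)=False (r & s)=False r=True s=False !q=False q=True
s_1={q,s}: (G(G(p)) | ((r & s) U !q))=False G(G(p))=False G(p)=False p=False ((r & s) U !q)=False (r & s)=False r=False s=True !q=False q=True
s_2={}: (G(G(p)) | ((r & s) U !q))=True G(G(p))=False G(p)=False p=False ((r & s) U !q)=True (r & s)=False r=False s=False !q=True q=False
s_3={p,s}: (G(G(p)) | ((r & s) U !q))=True G(G(p))=False G(p)=False p=True ((r & s) U !q)=True (r & s)=False r=False s=True !q=True q=False
s_4={p,r}: (G(G(p)) | ((r & s) U !q))=True G(G(p))=False G(p)=False p=True ((r & s) U !q)=True (r & s)=False r=True s=False !q=True q=False
s_5={q,s}: (G(G(p)) | ((r & s) U !q))=False G(G(p))=False G(p)=False p=False ((r & s) U !q)=False (r & s)=False r=False s=True !q=False q=True
Evaluating at position 1: result = False

Answer: false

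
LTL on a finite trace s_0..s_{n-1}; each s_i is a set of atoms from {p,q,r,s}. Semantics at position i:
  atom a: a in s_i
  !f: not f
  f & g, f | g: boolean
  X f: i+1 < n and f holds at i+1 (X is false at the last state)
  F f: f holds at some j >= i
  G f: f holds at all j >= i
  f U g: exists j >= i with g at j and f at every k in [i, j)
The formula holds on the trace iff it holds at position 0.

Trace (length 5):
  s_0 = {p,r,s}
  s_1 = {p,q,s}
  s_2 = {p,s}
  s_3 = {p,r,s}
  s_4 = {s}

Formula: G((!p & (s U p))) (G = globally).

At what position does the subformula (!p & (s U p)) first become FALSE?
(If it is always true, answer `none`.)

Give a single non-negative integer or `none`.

Answer: 0

Derivation:
s_0={p,r,s}: (!p & (s U p))=False !p=False p=True (s U p)=True s=True
s_1={p,q,s}: (!p & (s U p))=False !p=False p=True (s U p)=True s=True
s_2={p,s}: (!p & (s U p))=False !p=False p=True (s U p)=True s=True
s_3={p,r,s}: (!p & (s U p))=False !p=False p=True (s U p)=True s=True
s_4={s}: (!p & (s U p))=False !p=True p=False (s U p)=False s=True
G((!p & (s U p))) holds globally = False
First violation at position 0.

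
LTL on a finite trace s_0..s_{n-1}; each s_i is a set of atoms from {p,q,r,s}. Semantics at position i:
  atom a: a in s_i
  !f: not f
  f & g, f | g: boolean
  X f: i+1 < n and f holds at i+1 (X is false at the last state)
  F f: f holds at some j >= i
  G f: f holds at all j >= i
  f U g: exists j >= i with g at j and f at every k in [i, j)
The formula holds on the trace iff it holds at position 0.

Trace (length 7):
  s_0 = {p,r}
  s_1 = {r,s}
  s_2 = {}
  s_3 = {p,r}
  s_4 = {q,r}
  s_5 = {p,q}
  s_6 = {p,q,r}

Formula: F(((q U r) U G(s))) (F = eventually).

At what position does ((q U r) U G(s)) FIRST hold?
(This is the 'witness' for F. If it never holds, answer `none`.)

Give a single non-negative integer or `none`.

s_0={p,r}: ((q U r) U G(s))=False (q U r)=True q=False r=True G(s)=False s=False
s_1={r,s}: ((q U r) U G(s))=False (q U r)=True q=False r=True G(s)=False s=True
s_2={}: ((q U r) U G(s))=False (q U r)=False q=False r=False G(s)=False s=False
s_3={p,r}: ((q U r) U G(s))=False (q U r)=True q=False r=True G(s)=False s=False
s_4={q,r}: ((q U r) U G(s))=False (q U r)=True q=True r=True G(s)=False s=False
s_5={p,q}: ((q U r) U G(s))=False (q U r)=True q=True r=False G(s)=False s=False
s_6={p,q,r}: ((q U r) U G(s))=False (q U r)=True q=True r=True G(s)=False s=False
F(((q U r) U G(s))) does not hold (no witness exists).

Answer: none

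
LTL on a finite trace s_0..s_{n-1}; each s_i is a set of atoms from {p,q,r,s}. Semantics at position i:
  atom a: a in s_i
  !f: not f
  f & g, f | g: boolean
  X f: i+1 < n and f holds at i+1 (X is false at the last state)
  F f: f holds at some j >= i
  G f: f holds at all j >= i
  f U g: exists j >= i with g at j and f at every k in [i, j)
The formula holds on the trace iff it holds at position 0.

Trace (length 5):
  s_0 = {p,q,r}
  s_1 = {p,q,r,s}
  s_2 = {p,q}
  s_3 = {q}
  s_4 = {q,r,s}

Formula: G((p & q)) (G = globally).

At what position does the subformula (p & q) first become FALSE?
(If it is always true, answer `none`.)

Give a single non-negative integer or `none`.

Answer: 3

Derivation:
s_0={p,q,r}: (p & q)=True p=True q=True
s_1={p,q,r,s}: (p & q)=True p=True q=True
s_2={p,q}: (p & q)=True p=True q=True
s_3={q}: (p & q)=False p=False q=True
s_4={q,r,s}: (p & q)=False p=False q=True
G((p & q)) holds globally = False
First violation at position 3.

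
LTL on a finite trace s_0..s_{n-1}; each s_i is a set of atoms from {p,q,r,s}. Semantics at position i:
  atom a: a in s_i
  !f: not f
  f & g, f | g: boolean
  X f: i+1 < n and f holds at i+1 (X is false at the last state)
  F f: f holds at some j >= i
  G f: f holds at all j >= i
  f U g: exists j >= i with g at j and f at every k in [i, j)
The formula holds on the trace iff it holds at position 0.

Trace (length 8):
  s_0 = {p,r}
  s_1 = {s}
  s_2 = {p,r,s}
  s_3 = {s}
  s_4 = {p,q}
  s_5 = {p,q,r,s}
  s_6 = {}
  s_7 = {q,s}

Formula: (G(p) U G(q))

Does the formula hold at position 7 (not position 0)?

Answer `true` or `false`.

Answer: true

Derivation:
s_0={p,r}: (G(p) U G(q))=False G(p)=False p=True G(q)=False q=False
s_1={s}: (G(p) U G(q))=False G(p)=False p=False G(q)=False q=False
s_2={p,r,s}: (G(p) U G(q))=False G(p)=False p=True G(q)=False q=False
s_3={s}: (G(p) U G(q))=False G(p)=False p=False G(q)=False q=False
s_4={p,q}: (G(p) U G(q))=False G(p)=False p=True G(q)=False q=True
s_5={p,q,r,s}: (G(p) U G(q))=False G(p)=False p=True G(q)=False q=True
s_6={}: (G(p) U G(q))=False G(p)=False p=False G(q)=False q=False
s_7={q,s}: (G(p) U G(q))=True G(p)=False p=False G(q)=True q=True
Evaluating at position 7: result = True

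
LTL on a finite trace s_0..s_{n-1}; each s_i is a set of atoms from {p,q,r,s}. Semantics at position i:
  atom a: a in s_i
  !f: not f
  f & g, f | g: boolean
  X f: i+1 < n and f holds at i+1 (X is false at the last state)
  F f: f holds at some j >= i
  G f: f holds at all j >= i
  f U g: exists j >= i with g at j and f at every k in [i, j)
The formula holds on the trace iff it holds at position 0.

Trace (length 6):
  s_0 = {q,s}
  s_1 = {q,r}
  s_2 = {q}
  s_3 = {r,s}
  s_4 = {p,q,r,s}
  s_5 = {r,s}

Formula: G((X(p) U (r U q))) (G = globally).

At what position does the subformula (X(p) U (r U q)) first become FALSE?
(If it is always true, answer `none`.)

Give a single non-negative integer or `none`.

s_0={q,s}: (X(p) U (r U q))=True X(p)=False p=False (r U q)=True r=False q=True
s_1={q,r}: (X(p) U (r U q))=True X(p)=False p=False (r U q)=True r=True q=True
s_2={q}: (X(p) U (r U q))=True X(p)=False p=False (r U q)=True r=False q=True
s_3={r,s}: (X(p) U (r U q))=True X(p)=True p=False (r U q)=True r=True q=False
s_4={p,q,r,s}: (X(p) U (r U q))=True X(p)=False p=True (r U q)=True r=True q=True
s_5={r,s}: (X(p) U (r U q))=False X(p)=False p=False (r U q)=False r=True q=False
G((X(p) U (r U q))) holds globally = False
First violation at position 5.

Answer: 5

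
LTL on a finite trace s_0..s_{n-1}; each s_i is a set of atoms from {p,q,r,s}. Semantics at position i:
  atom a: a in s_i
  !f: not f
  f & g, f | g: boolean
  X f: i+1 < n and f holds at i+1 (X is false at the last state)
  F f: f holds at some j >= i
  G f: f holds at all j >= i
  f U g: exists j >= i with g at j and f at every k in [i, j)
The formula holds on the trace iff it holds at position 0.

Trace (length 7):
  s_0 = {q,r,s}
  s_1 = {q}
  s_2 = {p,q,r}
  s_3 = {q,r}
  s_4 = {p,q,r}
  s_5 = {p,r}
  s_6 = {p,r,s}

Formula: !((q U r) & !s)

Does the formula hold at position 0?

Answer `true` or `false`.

Answer: true

Derivation:
s_0={q,r,s}: !((q U r) & !s)=True ((q U r) & !s)=False (q U r)=True q=True r=True !s=False s=True
s_1={q}: !((q U r) & !s)=False ((q U r) & !s)=True (q U r)=True q=True r=False !s=True s=False
s_2={p,q,r}: !((q U r) & !s)=False ((q U r) & !s)=True (q U r)=True q=True r=True !s=True s=False
s_3={q,r}: !((q U r) & !s)=False ((q U r) & !s)=True (q U r)=True q=True r=True !s=True s=False
s_4={p,q,r}: !((q U r) & !s)=False ((q U r) & !s)=True (q U r)=True q=True r=True !s=True s=False
s_5={p,r}: !((q U r) & !s)=False ((q U r) & !s)=True (q U r)=True q=False r=True !s=True s=False
s_6={p,r,s}: !((q U r) & !s)=True ((q U r) & !s)=False (q U r)=True q=False r=True !s=False s=True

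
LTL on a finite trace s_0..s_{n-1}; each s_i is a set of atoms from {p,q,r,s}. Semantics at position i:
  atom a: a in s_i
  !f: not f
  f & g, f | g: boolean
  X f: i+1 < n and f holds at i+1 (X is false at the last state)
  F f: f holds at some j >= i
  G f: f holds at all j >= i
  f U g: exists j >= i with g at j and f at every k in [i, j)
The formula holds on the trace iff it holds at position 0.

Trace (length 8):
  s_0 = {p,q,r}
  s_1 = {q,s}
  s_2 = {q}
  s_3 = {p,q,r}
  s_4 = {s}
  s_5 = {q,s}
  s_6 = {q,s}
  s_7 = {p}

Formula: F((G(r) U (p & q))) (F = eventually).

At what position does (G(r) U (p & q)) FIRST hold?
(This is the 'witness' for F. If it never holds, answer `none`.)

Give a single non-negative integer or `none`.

Answer: 0

Derivation:
s_0={p,q,r}: (G(r) U (p & q))=True G(r)=False r=True (p & q)=True p=True q=True
s_1={q,s}: (G(r) U (p & q))=False G(r)=False r=False (p & q)=False p=False q=True
s_2={q}: (G(r) U (p & q))=False G(r)=False r=False (p & q)=False p=False q=True
s_3={p,q,r}: (G(r) U (p & q))=True G(r)=False r=True (p & q)=True p=True q=True
s_4={s}: (G(r) U (p & q))=False G(r)=False r=False (p & q)=False p=False q=False
s_5={q,s}: (G(r) U (p & q))=False G(r)=False r=False (p & q)=False p=False q=True
s_6={q,s}: (G(r) U (p & q))=False G(r)=False r=False (p & q)=False p=False q=True
s_7={p}: (G(r) U (p & q))=False G(r)=False r=False (p & q)=False p=True q=False
F((G(r) U (p & q))) holds; first witness at position 0.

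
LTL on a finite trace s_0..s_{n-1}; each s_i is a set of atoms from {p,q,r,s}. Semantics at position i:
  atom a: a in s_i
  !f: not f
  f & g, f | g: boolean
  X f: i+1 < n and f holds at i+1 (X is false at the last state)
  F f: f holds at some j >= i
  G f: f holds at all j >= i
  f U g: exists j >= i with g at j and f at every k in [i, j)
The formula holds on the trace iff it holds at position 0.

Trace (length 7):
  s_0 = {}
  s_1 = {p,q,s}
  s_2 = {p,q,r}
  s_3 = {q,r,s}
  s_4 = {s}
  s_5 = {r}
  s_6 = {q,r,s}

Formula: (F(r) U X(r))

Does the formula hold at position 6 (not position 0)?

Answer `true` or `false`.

Answer: false

Derivation:
s_0={}: (F(r) U X(r))=True F(r)=True r=False X(r)=False
s_1={p,q,s}: (F(r) U X(r))=True F(r)=True r=False X(r)=True
s_2={p,q,r}: (F(r) U X(r))=True F(r)=True r=True X(r)=True
s_3={q,r,s}: (F(r) U X(r))=True F(r)=True r=True X(r)=False
s_4={s}: (F(r) U X(r))=True F(r)=True r=False X(r)=True
s_5={r}: (F(r) U X(r))=True F(r)=True r=True X(r)=True
s_6={q,r,s}: (F(r) U X(r))=False F(r)=True r=True X(r)=False
Evaluating at position 6: result = False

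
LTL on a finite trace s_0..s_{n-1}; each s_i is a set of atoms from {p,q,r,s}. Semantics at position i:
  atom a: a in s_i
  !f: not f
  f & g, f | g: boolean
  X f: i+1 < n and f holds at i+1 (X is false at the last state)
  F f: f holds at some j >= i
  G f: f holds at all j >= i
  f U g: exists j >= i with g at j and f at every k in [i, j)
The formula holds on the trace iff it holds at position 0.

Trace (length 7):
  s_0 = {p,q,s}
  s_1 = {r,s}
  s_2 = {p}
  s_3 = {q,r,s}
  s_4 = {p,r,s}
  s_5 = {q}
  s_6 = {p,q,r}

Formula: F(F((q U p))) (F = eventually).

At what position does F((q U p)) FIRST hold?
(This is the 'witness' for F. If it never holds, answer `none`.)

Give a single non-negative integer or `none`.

Answer: 0

Derivation:
s_0={p,q,s}: F((q U p))=True (q U p)=True q=True p=True
s_1={r,s}: F((q U p))=True (q U p)=False q=False p=False
s_2={p}: F((q U p))=True (q U p)=True q=False p=True
s_3={q,r,s}: F((q U p))=True (q U p)=True q=True p=False
s_4={p,r,s}: F((q U p))=True (q U p)=True q=False p=True
s_5={q}: F((q U p))=True (q U p)=True q=True p=False
s_6={p,q,r}: F((q U p))=True (q U p)=True q=True p=True
F(F((q U p))) holds; first witness at position 0.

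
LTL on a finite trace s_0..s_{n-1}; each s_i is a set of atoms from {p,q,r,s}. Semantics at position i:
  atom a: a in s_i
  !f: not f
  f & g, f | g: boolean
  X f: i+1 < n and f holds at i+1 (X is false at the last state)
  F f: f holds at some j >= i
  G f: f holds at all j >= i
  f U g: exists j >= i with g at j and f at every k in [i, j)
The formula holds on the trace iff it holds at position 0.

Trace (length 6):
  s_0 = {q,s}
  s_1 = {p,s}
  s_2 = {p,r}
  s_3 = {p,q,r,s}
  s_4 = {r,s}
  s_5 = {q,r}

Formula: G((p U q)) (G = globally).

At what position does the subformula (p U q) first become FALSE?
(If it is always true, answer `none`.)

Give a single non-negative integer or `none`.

s_0={q,s}: (p U q)=True p=False q=True
s_1={p,s}: (p U q)=True p=True q=False
s_2={p,r}: (p U q)=True p=True q=False
s_3={p,q,r,s}: (p U q)=True p=True q=True
s_4={r,s}: (p U q)=False p=False q=False
s_5={q,r}: (p U q)=True p=False q=True
G((p U q)) holds globally = False
First violation at position 4.

Answer: 4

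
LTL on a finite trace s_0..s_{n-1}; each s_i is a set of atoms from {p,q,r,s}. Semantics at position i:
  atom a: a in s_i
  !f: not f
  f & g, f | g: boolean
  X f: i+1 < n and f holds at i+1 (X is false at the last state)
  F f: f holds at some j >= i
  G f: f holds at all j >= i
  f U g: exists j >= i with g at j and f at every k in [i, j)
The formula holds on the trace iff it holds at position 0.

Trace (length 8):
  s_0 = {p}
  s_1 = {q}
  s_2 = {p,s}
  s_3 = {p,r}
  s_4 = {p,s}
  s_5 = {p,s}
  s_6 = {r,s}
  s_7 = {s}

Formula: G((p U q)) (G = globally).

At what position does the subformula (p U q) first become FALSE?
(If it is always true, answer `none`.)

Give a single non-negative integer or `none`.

Answer: 2

Derivation:
s_0={p}: (p U q)=True p=True q=False
s_1={q}: (p U q)=True p=False q=True
s_2={p,s}: (p U q)=False p=True q=False
s_3={p,r}: (p U q)=False p=True q=False
s_4={p,s}: (p U q)=False p=True q=False
s_5={p,s}: (p U q)=False p=True q=False
s_6={r,s}: (p U q)=False p=False q=False
s_7={s}: (p U q)=False p=False q=False
G((p U q)) holds globally = False
First violation at position 2.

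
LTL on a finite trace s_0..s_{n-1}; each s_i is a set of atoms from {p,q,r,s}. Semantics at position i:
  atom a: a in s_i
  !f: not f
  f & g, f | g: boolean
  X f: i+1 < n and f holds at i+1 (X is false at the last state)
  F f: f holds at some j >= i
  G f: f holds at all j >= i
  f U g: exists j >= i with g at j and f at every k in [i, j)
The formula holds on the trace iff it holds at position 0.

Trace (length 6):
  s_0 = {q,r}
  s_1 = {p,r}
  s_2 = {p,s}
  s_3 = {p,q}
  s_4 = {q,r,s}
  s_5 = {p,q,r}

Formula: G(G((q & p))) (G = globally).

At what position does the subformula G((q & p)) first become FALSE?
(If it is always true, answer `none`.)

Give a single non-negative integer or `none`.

s_0={q,r}: G((q & p))=False (q & p)=False q=True p=False
s_1={p,r}: G((q & p))=False (q & p)=False q=False p=True
s_2={p,s}: G((q & p))=False (q & p)=False q=False p=True
s_3={p,q}: G((q & p))=False (q & p)=True q=True p=True
s_4={q,r,s}: G((q & p))=False (q & p)=False q=True p=False
s_5={p,q,r}: G((q & p))=True (q & p)=True q=True p=True
G(G((q & p))) holds globally = False
First violation at position 0.

Answer: 0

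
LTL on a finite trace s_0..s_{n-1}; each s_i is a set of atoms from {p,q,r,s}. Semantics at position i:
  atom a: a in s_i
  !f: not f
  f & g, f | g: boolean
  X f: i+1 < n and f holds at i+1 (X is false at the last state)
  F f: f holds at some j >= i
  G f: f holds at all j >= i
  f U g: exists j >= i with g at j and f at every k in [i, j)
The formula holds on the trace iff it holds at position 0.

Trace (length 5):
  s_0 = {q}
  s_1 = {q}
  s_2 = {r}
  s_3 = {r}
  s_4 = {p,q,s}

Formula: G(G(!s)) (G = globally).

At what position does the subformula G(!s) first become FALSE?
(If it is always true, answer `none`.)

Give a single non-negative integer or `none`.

Answer: 0

Derivation:
s_0={q}: G(!s)=False !s=True s=False
s_1={q}: G(!s)=False !s=True s=False
s_2={r}: G(!s)=False !s=True s=False
s_3={r}: G(!s)=False !s=True s=False
s_4={p,q,s}: G(!s)=False !s=False s=True
G(G(!s)) holds globally = False
First violation at position 0.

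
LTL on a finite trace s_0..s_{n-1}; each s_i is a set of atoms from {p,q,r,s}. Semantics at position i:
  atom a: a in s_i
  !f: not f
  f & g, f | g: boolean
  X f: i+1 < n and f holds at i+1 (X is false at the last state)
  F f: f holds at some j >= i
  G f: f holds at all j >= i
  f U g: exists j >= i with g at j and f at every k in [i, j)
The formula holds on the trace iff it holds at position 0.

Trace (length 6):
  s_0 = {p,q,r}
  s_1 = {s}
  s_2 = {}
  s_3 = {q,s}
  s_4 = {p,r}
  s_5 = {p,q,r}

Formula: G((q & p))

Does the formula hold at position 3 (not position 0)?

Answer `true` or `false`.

Answer: false

Derivation:
s_0={p,q,r}: G((q & p))=False (q & p)=True q=True p=True
s_1={s}: G((q & p))=False (q & p)=False q=False p=False
s_2={}: G((q & p))=False (q & p)=False q=False p=False
s_3={q,s}: G((q & p))=False (q & p)=False q=True p=False
s_4={p,r}: G((q & p))=False (q & p)=False q=False p=True
s_5={p,q,r}: G((q & p))=True (q & p)=True q=True p=True
Evaluating at position 3: result = False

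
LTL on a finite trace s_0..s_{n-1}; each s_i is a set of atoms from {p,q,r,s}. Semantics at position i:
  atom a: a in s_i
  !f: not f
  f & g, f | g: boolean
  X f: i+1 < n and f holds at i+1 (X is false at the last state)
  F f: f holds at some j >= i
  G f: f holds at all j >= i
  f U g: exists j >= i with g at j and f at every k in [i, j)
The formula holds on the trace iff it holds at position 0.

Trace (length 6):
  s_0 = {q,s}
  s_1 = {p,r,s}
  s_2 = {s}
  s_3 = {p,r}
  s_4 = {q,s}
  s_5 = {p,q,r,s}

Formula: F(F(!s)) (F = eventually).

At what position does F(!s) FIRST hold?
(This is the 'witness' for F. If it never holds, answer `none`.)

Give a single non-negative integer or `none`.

s_0={q,s}: F(!s)=True !s=False s=True
s_1={p,r,s}: F(!s)=True !s=False s=True
s_2={s}: F(!s)=True !s=False s=True
s_3={p,r}: F(!s)=True !s=True s=False
s_4={q,s}: F(!s)=False !s=False s=True
s_5={p,q,r,s}: F(!s)=False !s=False s=True
F(F(!s)) holds; first witness at position 0.

Answer: 0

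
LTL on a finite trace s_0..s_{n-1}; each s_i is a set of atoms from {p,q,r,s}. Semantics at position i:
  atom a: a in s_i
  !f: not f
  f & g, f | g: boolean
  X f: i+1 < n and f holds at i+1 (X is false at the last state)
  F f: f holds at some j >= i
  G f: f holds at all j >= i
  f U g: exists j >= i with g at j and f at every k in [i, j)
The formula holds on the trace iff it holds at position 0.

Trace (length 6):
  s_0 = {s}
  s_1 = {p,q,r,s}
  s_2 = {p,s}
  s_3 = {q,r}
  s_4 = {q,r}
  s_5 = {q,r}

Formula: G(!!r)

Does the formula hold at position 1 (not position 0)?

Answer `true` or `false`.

s_0={s}: G(!!r)=False !!r=False !r=True r=False
s_1={p,q,r,s}: G(!!r)=False !!r=True !r=False r=True
s_2={p,s}: G(!!r)=False !!r=False !r=True r=False
s_3={q,r}: G(!!r)=True !!r=True !r=False r=True
s_4={q,r}: G(!!r)=True !!r=True !r=False r=True
s_5={q,r}: G(!!r)=True !!r=True !r=False r=True
Evaluating at position 1: result = False

Answer: false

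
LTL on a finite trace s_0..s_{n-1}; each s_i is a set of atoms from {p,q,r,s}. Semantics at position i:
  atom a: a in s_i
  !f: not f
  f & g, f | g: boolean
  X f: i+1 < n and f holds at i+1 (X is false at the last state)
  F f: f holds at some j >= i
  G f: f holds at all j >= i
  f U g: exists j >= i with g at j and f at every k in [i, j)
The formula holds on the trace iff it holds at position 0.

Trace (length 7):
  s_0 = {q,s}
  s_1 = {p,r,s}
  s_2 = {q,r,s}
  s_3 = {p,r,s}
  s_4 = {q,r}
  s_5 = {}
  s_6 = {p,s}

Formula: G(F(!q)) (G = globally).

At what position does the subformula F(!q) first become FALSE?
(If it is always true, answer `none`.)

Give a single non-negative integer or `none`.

s_0={q,s}: F(!q)=True !q=False q=True
s_1={p,r,s}: F(!q)=True !q=True q=False
s_2={q,r,s}: F(!q)=True !q=False q=True
s_3={p,r,s}: F(!q)=True !q=True q=False
s_4={q,r}: F(!q)=True !q=False q=True
s_5={}: F(!q)=True !q=True q=False
s_6={p,s}: F(!q)=True !q=True q=False
G(F(!q)) holds globally = True
No violation — formula holds at every position.

Answer: none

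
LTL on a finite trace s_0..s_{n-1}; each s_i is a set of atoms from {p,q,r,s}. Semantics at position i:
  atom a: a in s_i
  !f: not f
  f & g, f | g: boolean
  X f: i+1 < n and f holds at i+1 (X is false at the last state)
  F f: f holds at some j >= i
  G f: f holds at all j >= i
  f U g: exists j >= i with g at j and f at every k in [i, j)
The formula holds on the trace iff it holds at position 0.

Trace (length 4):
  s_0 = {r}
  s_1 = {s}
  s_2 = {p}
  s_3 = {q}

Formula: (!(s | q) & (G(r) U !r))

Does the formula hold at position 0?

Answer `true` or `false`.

s_0={r}: (!(s | q) & (G(r) U !r))=False !(s | q)=True (s | q)=False s=False q=False (G(r) U !r)=False G(r)=False r=True !r=False
s_1={s}: (!(s | q) & (G(r) U !r))=False !(s | q)=False (s | q)=True s=True q=False (G(r) U !r)=True G(r)=False r=False !r=True
s_2={p}: (!(s | q) & (G(r) U !r))=True !(s | q)=True (s | q)=False s=False q=False (G(r) U !r)=True G(r)=False r=False !r=True
s_3={q}: (!(s | q) & (G(r) U !r))=False !(s | q)=False (s | q)=True s=False q=True (G(r) U !r)=True G(r)=False r=False !r=True

Answer: false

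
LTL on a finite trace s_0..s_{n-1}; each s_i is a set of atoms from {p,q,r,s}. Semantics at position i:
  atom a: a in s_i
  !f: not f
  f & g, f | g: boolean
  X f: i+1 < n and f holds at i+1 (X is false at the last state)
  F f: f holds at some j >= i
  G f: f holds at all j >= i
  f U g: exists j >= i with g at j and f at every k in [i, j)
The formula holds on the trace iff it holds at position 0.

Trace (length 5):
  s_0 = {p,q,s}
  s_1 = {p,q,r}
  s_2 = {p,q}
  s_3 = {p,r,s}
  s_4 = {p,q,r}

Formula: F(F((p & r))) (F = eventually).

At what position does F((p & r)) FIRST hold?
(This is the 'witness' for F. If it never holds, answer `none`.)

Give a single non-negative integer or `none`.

s_0={p,q,s}: F((p & r))=True (p & r)=False p=True r=False
s_1={p,q,r}: F((p & r))=True (p & r)=True p=True r=True
s_2={p,q}: F((p & r))=True (p & r)=False p=True r=False
s_3={p,r,s}: F((p & r))=True (p & r)=True p=True r=True
s_4={p,q,r}: F((p & r))=True (p & r)=True p=True r=True
F(F((p & r))) holds; first witness at position 0.

Answer: 0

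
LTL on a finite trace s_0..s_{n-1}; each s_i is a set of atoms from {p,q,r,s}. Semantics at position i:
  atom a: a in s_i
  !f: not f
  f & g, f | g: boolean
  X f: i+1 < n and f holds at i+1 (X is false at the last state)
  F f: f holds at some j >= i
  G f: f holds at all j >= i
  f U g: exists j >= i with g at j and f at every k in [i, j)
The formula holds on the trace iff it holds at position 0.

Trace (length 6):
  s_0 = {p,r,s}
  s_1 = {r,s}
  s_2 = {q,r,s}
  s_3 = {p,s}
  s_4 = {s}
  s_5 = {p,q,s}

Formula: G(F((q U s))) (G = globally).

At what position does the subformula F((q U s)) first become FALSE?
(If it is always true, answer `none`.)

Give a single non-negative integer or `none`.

Answer: none

Derivation:
s_0={p,r,s}: F((q U s))=True (q U s)=True q=False s=True
s_1={r,s}: F((q U s))=True (q U s)=True q=False s=True
s_2={q,r,s}: F((q U s))=True (q U s)=True q=True s=True
s_3={p,s}: F((q U s))=True (q U s)=True q=False s=True
s_4={s}: F((q U s))=True (q U s)=True q=False s=True
s_5={p,q,s}: F((q U s))=True (q U s)=True q=True s=True
G(F((q U s))) holds globally = True
No violation — formula holds at every position.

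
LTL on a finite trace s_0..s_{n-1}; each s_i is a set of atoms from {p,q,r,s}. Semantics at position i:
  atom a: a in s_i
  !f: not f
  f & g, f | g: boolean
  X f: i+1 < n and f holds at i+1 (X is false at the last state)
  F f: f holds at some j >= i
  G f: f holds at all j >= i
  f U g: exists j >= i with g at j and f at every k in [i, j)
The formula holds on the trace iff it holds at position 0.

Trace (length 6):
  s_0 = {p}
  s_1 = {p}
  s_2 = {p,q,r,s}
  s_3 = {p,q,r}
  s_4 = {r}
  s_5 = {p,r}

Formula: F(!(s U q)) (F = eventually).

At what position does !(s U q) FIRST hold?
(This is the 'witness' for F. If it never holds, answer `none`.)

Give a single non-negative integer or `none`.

Answer: 0

Derivation:
s_0={p}: !(s U q)=True (s U q)=False s=False q=False
s_1={p}: !(s U q)=True (s U q)=False s=False q=False
s_2={p,q,r,s}: !(s U q)=False (s U q)=True s=True q=True
s_3={p,q,r}: !(s U q)=False (s U q)=True s=False q=True
s_4={r}: !(s U q)=True (s U q)=False s=False q=False
s_5={p,r}: !(s U q)=True (s U q)=False s=False q=False
F(!(s U q)) holds; first witness at position 0.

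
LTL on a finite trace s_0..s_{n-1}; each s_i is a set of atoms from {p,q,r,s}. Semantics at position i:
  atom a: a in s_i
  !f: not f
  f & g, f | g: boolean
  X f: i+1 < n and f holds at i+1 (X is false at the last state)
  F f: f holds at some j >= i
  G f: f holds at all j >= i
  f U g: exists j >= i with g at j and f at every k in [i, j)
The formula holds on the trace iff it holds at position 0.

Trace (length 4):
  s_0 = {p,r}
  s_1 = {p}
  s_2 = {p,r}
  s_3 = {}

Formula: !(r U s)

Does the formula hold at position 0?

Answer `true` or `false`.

s_0={p,r}: !(r U s)=True (r U s)=False r=True s=False
s_1={p}: !(r U s)=True (r U s)=False r=False s=False
s_2={p,r}: !(r U s)=True (r U s)=False r=True s=False
s_3={}: !(r U s)=True (r U s)=False r=False s=False

Answer: true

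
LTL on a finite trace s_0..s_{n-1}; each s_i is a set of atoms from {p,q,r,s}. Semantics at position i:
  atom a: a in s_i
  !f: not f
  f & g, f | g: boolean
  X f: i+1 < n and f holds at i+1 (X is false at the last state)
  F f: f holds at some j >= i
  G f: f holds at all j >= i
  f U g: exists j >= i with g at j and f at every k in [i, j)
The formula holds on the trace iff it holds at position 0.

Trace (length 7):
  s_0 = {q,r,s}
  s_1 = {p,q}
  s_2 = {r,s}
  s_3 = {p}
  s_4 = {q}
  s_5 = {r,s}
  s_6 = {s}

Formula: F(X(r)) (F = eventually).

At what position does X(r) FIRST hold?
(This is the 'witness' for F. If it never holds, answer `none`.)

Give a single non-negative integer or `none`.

Answer: 1

Derivation:
s_0={q,r,s}: X(r)=False r=True
s_1={p,q}: X(r)=True r=False
s_2={r,s}: X(r)=False r=True
s_3={p}: X(r)=False r=False
s_4={q}: X(r)=True r=False
s_5={r,s}: X(r)=False r=True
s_6={s}: X(r)=False r=False
F(X(r)) holds; first witness at position 1.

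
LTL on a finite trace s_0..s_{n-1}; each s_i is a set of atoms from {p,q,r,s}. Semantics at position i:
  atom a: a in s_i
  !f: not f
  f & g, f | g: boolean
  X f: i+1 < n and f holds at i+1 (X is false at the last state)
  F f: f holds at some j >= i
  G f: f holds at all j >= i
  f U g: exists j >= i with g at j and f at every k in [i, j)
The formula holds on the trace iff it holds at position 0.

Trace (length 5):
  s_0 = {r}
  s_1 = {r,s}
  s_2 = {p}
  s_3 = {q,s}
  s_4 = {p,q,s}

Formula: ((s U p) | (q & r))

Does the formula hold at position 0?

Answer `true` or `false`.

s_0={r}: ((s U p) | (q & r))=False (s U p)=False s=False p=False (q & r)=False q=False r=True
s_1={r,s}: ((s U p) | (q & r))=True (s U p)=True s=True p=False (q & r)=False q=False r=True
s_2={p}: ((s U p) | (q & r))=True (s U p)=True s=False p=True (q & r)=False q=False r=False
s_3={q,s}: ((s U p) | (q & r))=True (s U p)=True s=True p=False (q & r)=False q=True r=False
s_4={p,q,s}: ((s U p) | (q & r))=True (s U p)=True s=True p=True (q & r)=False q=True r=False

Answer: false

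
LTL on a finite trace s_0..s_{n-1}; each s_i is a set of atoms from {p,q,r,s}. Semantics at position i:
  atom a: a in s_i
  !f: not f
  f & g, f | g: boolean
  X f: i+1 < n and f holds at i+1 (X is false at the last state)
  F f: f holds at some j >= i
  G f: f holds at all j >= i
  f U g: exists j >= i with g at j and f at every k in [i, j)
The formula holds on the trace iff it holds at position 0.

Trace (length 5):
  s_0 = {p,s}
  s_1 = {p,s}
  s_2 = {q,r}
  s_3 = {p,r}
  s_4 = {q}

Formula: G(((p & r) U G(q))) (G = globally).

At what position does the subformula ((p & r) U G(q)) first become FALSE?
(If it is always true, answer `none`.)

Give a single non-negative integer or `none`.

Answer: 0

Derivation:
s_0={p,s}: ((p & r) U G(q))=False (p & r)=False p=True r=False G(q)=False q=False
s_1={p,s}: ((p & r) U G(q))=False (p & r)=False p=True r=False G(q)=False q=False
s_2={q,r}: ((p & r) U G(q))=False (p & r)=False p=False r=True G(q)=False q=True
s_3={p,r}: ((p & r) U G(q))=True (p & r)=True p=True r=True G(q)=False q=False
s_4={q}: ((p & r) U G(q))=True (p & r)=False p=False r=False G(q)=True q=True
G(((p & r) U G(q))) holds globally = False
First violation at position 0.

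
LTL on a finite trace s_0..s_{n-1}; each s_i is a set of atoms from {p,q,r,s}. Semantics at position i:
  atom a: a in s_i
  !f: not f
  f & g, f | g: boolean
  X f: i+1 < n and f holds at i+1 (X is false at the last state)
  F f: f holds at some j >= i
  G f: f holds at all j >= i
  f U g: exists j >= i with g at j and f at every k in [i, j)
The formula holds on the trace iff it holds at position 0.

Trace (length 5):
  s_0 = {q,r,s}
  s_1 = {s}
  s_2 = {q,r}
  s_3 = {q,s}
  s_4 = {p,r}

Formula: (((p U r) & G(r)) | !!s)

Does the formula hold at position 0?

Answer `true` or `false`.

s_0={q,r,s}: (((p U r) & G(r)) | !!s)=True ((p U r) & G(r))=False (p U r)=True p=False r=True G(r)=False !!s=True !s=False s=True
s_1={s}: (((p U r) & G(r)) | !!s)=True ((p U r) & G(r))=False (p U r)=False p=False r=False G(r)=False !!s=True !s=False s=True
s_2={q,r}: (((p U r) & G(r)) | !!s)=False ((p U r) & G(r))=False (p U r)=True p=False r=True G(r)=False !!s=False !s=True s=False
s_3={q,s}: (((p U r) & G(r)) | !!s)=True ((p U r) & G(r))=False (p U r)=False p=False r=False G(r)=False !!s=True !s=False s=True
s_4={p,r}: (((p U r) & G(r)) | !!s)=True ((p U r) & G(r))=True (p U r)=True p=True r=True G(r)=True !!s=False !s=True s=False

Answer: true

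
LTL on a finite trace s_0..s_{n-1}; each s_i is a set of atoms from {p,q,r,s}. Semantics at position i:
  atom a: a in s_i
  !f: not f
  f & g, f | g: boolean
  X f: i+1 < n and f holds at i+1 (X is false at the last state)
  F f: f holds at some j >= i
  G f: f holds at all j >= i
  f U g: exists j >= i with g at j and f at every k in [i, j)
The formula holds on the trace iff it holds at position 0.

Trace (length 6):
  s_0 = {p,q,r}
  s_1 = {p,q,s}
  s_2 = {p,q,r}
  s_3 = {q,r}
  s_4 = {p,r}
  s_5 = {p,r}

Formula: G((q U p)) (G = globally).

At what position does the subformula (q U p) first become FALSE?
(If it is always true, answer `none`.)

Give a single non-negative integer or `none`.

Answer: none

Derivation:
s_0={p,q,r}: (q U p)=True q=True p=True
s_1={p,q,s}: (q U p)=True q=True p=True
s_2={p,q,r}: (q U p)=True q=True p=True
s_3={q,r}: (q U p)=True q=True p=False
s_4={p,r}: (q U p)=True q=False p=True
s_5={p,r}: (q U p)=True q=False p=True
G((q U p)) holds globally = True
No violation — formula holds at every position.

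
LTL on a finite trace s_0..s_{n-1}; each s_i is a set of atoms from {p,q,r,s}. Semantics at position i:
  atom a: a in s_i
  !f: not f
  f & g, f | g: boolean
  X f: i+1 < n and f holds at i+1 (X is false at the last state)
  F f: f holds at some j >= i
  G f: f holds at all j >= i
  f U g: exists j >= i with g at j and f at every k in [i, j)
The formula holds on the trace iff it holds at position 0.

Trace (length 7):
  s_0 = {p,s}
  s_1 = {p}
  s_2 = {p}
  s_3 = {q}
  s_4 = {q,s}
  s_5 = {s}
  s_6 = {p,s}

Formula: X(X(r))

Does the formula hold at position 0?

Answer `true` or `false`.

s_0={p,s}: X(X(r))=False X(r)=False r=False
s_1={p}: X(X(r))=False X(r)=False r=False
s_2={p}: X(X(r))=False X(r)=False r=False
s_3={q}: X(X(r))=False X(r)=False r=False
s_4={q,s}: X(X(r))=False X(r)=False r=False
s_5={s}: X(X(r))=False X(r)=False r=False
s_6={p,s}: X(X(r))=False X(r)=False r=False

Answer: false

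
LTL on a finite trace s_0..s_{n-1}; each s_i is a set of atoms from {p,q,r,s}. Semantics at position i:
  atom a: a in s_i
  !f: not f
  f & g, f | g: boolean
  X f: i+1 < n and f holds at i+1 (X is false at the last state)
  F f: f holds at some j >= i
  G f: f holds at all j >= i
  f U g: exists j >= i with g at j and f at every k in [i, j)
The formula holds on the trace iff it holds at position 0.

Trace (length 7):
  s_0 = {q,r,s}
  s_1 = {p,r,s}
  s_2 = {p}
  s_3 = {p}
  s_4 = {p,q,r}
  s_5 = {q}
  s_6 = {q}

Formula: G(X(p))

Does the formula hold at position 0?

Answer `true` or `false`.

s_0={q,r,s}: G(X(p))=False X(p)=True p=False
s_1={p,r,s}: G(X(p))=False X(p)=True p=True
s_2={p}: G(X(p))=False X(p)=True p=True
s_3={p}: G(X(p))=False X(p)=True p=True
s_4={p,q,r}: G(X(p))=False X(p)=False p=True
s_5={q}: G(X(p))=False X(p)=False p=False
s_6={q}: G(X(p))=False X(p)=False p=False

Answer: false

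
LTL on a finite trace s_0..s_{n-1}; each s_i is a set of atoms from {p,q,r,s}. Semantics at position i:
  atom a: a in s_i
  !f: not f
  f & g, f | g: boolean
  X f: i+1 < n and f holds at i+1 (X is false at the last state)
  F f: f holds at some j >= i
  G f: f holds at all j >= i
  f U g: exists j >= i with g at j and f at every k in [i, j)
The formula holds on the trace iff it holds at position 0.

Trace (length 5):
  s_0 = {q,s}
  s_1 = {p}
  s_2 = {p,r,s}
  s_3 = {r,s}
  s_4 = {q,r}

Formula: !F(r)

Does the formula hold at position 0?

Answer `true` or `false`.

s_0={q,s}: !F(r)=False F(r)=True r=False
s_1={p}: !F(r)=False F(r)=True r=False
s_2={p,r,s}: !F(r)=False F(r)=True r=True
s_3={r,s}: !F(r)=False F(r)=True r=True
s_4={q,r}: !F(r)=False F(r)=True r=True

Answer: false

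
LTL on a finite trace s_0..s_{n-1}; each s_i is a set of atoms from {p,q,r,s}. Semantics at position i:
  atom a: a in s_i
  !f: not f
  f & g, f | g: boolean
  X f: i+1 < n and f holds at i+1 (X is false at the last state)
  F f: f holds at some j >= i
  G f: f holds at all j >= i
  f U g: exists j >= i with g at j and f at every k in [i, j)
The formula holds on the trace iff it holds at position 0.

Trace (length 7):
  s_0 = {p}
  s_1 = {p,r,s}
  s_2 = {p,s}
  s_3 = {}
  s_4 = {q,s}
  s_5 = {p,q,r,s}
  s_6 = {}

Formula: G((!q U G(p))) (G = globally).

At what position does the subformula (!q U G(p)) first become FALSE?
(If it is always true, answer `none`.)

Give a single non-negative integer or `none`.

Answer: 0

Derivation:
s_0={p}: (!q U G(p))=False !q=True q=False G(p)=False p=True
s_1={p,r,s}: (!q U G(p))=False !q=True q=False G(p)=False p=True
s_2={p,s}: (!q U G(p))=False !q=True q=False G(p)=False p=True
s_3={}: (!q U G(p))=False !q=True q=False G(p)=False p=False
s_4={q,s}: (!q U G(p))=False !q=False q=True G(p)=False p=False
s_5={p,q,r,s}: (!q U G(p))=False !q=False q=True G(p)=False p=True
s_6={}: (!q U G(p))=False !q=True q=False G(p)=False p=False
G((!q U G(p))) holds globally = False
First violation at position 0.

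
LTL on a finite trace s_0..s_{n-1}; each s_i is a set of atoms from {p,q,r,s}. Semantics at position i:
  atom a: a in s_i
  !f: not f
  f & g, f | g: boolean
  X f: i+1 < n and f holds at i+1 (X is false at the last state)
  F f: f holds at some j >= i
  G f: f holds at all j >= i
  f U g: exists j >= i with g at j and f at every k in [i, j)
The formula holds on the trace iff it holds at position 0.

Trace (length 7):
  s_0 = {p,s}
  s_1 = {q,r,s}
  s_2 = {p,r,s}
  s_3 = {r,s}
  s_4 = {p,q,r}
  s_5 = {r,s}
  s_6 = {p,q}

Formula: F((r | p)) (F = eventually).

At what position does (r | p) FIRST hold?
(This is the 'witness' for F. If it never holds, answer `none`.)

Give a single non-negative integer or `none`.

s_0={p,s}: (r | p)=True r=False p=True
s_1={q,r,s}: (r | p)=True r=True p=False
s_2={p,r,s}: (r | p)=True r=True p=True
s_3={r,s}: (r | p)=True r=True p=False
s_4={p,q,r}: (r | p)=True r=True p=True
s_5={r,s}: (r | p)=True r=True p=False
s_6={p,q}: (r | p)=True r=False p=True
F((r | p)) holds; first witness at position 0.

Answer: 0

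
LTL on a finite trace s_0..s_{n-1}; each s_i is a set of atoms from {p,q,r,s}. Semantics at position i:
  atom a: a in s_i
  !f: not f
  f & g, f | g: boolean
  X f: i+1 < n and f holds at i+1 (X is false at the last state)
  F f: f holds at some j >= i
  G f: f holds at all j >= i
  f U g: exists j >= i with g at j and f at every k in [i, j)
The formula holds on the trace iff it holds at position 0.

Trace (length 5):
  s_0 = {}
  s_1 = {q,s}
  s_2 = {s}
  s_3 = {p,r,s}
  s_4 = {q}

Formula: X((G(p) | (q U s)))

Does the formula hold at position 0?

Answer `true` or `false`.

s_0={}: X((G(p) | (q U s)))=True (G(p) | (q U s))=False G(p)=False p=False (q U s)=False q=False s=False
s_1={q,s}: X((G(p) | (q U s)))=True (G(p) | (q U s))=True G(p)=False p=False (q U s)=True q=True s=True
s_2={s}: X((G(p) | (q U s)))=True (G(p) | (q U s))=True G(p)=False p=False (q U s)=True q=False s=True
s_3={p,r,s}: X((G(p) | (q U s)))=False (G(p) | (q U s))=True G(p)=False p=True (q U s)=True q=False s=True
s_4={q}: X((G(p) | (q U s)))=False (G(p) | (q U s))=False G(p)=False p=False (q U s)=False q=True s=False

Answer: true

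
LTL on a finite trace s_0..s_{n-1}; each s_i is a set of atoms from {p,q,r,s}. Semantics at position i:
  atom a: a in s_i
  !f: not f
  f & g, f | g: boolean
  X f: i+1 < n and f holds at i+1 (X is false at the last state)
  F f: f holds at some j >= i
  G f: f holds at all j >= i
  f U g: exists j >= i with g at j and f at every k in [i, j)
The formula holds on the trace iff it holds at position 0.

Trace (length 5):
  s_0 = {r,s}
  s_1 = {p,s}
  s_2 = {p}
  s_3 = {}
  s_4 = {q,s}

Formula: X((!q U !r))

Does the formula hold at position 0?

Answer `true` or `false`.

Answer: true

Derivation:
s_0={r,s}: X((!q U !r))=True (!q U !r)=True !q=True q=False !r=False r=True
s_1={p,s}: X((!q U !r))=True (!q U !r)=True !q=True q=False !r=True r=False
s_2={p}: X((!q U !r))=True (!q U !r)=True !q=True q=False !r=True r=False
s_3={}: X((!q U !r))=True (!q U !r)=True !q=True q=False !r=True r=False
s_4={q,s}: X((!q U !r))=False (!q U !r)=True !q=False q=True !r=True r=False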